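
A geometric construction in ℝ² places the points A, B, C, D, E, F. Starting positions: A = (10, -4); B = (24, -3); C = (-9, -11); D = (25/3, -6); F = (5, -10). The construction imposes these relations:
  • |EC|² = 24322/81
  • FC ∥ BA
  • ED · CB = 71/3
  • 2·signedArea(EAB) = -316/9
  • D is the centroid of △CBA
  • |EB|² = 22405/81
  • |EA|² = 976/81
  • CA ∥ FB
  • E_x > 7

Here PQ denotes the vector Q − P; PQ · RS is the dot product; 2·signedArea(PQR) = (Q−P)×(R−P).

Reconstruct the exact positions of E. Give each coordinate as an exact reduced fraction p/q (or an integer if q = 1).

1. E_x = 70/9  [2·signedArea(EAB) = -316/9 ∩ ED · CB = 71/3]
2. E_y = -20/3  [2·signedArea(EAB) = -316/9 ∩ ED · CB = 71/3]
   → E = (70/9, -20/3)

E = (70/9, -20/3)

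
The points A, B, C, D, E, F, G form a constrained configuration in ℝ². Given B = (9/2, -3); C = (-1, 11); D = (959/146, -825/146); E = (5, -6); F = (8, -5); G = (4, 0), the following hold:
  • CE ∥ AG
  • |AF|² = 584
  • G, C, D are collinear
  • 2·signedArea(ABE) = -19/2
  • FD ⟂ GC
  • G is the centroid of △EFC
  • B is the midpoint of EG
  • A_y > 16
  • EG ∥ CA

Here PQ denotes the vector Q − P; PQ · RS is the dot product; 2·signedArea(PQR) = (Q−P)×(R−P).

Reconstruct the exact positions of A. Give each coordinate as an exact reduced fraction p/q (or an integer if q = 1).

A = (-2, 17)

1. A_x = -2  [CE ∥ AG ∩ EG ∥ CA]
2. A_y = 17  [CE ∥ AG ∩ EG ∥ CA]
   → A = (-2, 17)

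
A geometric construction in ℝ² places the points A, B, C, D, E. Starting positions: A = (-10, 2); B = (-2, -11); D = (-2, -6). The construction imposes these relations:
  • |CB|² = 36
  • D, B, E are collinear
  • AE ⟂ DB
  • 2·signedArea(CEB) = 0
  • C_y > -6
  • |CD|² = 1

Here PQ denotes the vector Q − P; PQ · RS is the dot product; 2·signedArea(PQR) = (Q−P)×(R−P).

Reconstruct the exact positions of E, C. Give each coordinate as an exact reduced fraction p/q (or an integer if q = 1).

1. E_x = -2  [D, B, E are collinear ∩ AE ⟂ DB]
2. E_y = 2  [D, B, E are collinear ∩ AE ⟂ DB]
   → E = (-2, 2)
3. C_x = -2  [2·signedArea(CEB) = 0]
4. C_y = -5  [|CD|² = 1]
   → C = (-2, -5)

C = (-2, -5)
E = (-2, 2)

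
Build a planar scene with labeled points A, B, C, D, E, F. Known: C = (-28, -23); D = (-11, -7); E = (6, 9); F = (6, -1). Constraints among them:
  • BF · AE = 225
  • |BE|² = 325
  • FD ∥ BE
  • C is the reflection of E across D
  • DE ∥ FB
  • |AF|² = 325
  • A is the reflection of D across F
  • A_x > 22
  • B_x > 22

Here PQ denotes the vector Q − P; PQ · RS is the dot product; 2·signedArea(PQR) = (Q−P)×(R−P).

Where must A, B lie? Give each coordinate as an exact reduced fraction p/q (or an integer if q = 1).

A = (23, 5)
B = (23, 15)

1. A_x = 23  [A is the reflection of D across F]
2. A_y = 5  [A is the reflection of D across F]
   → A = (23, 5)
3. B_x = 23  [FD ∥ BE ∩ DE ∥ FB]
4. B_y = 15  [FD ∥ BE ∩ DE ∥ FB]
   → B = (23, 15)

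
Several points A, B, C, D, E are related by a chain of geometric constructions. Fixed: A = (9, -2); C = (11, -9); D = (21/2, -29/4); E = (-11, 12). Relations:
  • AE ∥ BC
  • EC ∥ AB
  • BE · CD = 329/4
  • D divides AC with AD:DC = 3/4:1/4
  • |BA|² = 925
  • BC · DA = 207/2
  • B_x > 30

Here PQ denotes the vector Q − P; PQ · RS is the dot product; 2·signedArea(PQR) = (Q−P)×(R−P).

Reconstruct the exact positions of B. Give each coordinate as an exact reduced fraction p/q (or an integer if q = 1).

1. B_x = 31  [AE ∥ BC ∩ EC ∥ AB]
2. B_y = -23  [AE ∥ BC ∩ EC ∥ AB]
   → B = (31, -23)

B = (31, -23)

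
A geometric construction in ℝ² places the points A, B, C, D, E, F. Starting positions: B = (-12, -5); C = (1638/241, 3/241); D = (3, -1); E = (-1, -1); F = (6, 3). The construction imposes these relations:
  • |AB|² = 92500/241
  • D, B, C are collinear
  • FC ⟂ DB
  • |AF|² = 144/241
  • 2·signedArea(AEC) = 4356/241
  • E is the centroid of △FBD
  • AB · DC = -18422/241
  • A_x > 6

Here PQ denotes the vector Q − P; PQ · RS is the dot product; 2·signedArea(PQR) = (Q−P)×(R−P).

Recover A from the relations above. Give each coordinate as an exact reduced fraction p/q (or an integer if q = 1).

1. A_x = 1494/241  [2·signedArea(AEC) = 4356/241 ∩ AB · DC = -18422/241]
2. A_y = 543/241  [2·signedArea(AEC) = 4356/241 ∩ AB · DC = -18422/241]
   → A = (1494/241, 543/241)

A = (1494/241, 543/241)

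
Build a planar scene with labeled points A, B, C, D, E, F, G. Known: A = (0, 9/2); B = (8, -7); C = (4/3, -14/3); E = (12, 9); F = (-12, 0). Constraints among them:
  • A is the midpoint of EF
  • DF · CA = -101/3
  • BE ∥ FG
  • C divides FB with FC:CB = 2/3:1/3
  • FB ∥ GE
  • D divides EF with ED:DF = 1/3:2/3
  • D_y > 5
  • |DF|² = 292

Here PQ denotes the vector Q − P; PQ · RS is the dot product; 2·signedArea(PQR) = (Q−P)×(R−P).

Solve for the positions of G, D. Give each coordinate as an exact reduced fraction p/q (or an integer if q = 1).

D = (4, 6)
G = (-8, 16)

1. G_x = -8  [FB ∥ GE ∩ BE ∥ FG]
2. G_y = 16  [FB ∥ GE ∩ BE ∥ FG]
   → G = (-8, 16)
3. D_x = 4  [D divides EF with ED:DF = 1/3:2/3]
4. D_y = 6  [D divides EF with ED:DF = 1/3:2/3]
   → D = (4, 6)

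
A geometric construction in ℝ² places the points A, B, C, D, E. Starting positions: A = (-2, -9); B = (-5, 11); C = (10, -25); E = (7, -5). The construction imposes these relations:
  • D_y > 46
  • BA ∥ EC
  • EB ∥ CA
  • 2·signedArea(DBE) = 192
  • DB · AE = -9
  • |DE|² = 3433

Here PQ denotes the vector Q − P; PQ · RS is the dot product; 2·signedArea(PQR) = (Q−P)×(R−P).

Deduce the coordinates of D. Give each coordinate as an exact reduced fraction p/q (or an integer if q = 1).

1. D_x = -20  [DB · AE = -9 ∩ 2·signedArea(DBE) = 192]
2. D_y = 47  [DB · AE = -9 ∩ 2·signedArea(DBE) = 192]
   → D = (-20, 47)

D = (-20, 47)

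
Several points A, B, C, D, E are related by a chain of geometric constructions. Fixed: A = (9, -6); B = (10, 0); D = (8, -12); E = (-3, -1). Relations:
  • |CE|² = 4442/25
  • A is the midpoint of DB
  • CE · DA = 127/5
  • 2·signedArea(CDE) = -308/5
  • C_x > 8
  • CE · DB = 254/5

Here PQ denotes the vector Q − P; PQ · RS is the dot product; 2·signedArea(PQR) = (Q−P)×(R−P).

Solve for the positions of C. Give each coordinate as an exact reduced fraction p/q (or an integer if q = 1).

1. C_x = 44/5  [2·signedArea(CDE) = -308/5 ∩ CE · DB = 254/5]
2. C_y = -36/5  [2·signedArea(CDE) = -308/5 ∩ CE · DB = 254/5]
   → C = (44/5, -36/5)

C = (44/5, -36/5)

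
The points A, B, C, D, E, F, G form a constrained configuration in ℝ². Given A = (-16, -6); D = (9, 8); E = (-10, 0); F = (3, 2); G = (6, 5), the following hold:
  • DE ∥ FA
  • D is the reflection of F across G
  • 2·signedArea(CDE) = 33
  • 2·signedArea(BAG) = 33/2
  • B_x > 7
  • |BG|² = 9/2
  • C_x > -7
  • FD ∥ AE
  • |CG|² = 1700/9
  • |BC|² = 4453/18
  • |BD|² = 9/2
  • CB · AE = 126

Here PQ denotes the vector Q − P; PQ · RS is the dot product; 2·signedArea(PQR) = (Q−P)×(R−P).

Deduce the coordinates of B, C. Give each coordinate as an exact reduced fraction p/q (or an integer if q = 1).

1. B_x = 15/2  [line -11·x + 22·y + -121/2 = 0 ∩ |BG|² = 9/2]
2. B_y = 13/2  [line -11·x + 22·y + -121/2 = 0 ∩ |BG|² = 9/2]
   → B = (15/2, 13/2)
3. C_x = -20/3  [CB · AE = 126 ∩ 2·signedArea(CDE) = 33]
4. C_y = -1/3  [CB · AE = 126 ∩ 2·signedArea(CDE) = 33]
   → C = (-20/3, -1/3)

B = (15/2, 13/2)
C = (-20/3, -1/3)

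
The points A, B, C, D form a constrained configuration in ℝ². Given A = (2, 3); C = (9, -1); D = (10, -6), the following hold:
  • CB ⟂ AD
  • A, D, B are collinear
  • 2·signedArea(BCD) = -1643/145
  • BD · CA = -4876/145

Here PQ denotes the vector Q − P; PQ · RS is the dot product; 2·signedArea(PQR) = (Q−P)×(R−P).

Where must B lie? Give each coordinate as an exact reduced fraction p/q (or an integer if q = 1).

B = (1026/145, -393/145)

1. B_x = 1026/145  [A, D, B are collinear ∩ CB ⟂ AD]
2. B_y = -393/145  [A, D, B are collinear ∩ CB ⟂ AD]
   → B = (1026/145, -393/145)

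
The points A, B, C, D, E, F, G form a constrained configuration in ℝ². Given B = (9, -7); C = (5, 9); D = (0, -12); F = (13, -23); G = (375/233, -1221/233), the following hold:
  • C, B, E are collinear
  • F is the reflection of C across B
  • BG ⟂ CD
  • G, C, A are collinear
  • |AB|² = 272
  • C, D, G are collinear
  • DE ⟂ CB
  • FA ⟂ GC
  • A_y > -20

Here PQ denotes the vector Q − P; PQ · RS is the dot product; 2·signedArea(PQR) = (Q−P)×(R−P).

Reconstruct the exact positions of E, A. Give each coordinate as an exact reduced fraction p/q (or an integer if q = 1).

A = (-415/233, -4539/233)
E = (164/17, -163/17)

1. E_x = 164/17  [C, B, E are collinear ∩ DE ⟂ CB]
2. E_y = -163/17  [C, B, E are collinear ∩ DE ⟂ CB]
   → E = (164/17, -163/17)
3. A_x = -415/233  [G, C, A are collinear ∩ FA ⟂ GC]
4. A_y = -4539/233  [G, C, A are collinear ∩ FA ⟂ GC]
   → A = (-415/233, -4539/233)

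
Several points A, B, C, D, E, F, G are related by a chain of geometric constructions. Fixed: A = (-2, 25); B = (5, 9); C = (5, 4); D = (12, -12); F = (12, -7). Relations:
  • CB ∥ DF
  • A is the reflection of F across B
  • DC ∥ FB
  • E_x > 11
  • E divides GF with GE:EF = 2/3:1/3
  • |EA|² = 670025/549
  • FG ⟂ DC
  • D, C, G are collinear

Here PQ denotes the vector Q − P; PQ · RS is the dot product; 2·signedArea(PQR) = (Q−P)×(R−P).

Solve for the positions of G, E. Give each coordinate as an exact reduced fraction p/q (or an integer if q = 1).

1. G_x = 620/61  [D, C, G are collinear ∩ FG ⟂ DC]
2. G_y = -476/61  [D, C, G are collinear ∩ FG ⟂ DC]
   → G = (620/61, -476/61)
3. E_x = 2084/183  [E divides GF with GE:EF = 2/3:1/3]
4. E_y = -1330/183  [E divides GF with GE:EF = 2/3:1/3]
   → E = (2084/183, -1330/183)

E = (2084/183, -1330/183)
G = (620/61, -476/61)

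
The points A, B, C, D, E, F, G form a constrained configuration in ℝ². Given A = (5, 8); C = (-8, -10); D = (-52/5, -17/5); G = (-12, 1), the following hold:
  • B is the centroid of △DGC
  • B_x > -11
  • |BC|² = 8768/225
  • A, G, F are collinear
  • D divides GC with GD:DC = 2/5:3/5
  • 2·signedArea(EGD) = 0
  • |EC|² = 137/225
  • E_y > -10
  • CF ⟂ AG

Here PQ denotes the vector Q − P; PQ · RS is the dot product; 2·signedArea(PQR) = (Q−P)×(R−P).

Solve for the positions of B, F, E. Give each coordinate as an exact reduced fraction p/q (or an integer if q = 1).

1. B_x = -152/15  [B is the centroid of △DGC]
2. B_y = -62/15  [B is the centroid of △DGC]
   → B = (-152/15, -62/15)
3. F_x = -4209/338  [A, G, F are collinear ∩ CF ⟂ AG]
4. F_y = 275/338  [A, G, F are collinear ∩ CF ⟂ AG]
   → F = (-4209/338, 275/338)
5. E_x = -124/15  [line 22/5·x + 8/5·y + 256/5 = 0 ∩ |EC|² = 137/225]
6. E_y = -139/15  [line 22/5·x + 8/5·y + 256/5 = 0 ∩ |EC|² = 137/225]
   → E = (-124/15, -139/15)

B = (-152/15, -62/15)
E = (-124/15, -139/15)
F = (-4209/338, 275/338)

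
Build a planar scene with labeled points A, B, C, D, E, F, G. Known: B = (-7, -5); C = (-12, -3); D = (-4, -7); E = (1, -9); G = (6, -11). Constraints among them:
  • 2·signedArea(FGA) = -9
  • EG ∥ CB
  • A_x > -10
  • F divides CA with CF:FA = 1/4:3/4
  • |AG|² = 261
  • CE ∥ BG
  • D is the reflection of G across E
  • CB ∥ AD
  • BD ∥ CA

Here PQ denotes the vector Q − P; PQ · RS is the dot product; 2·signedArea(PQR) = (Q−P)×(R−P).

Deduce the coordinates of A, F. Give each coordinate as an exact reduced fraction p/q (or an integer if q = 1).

1. A_x = -9  [CB ∥ AD ∩ BD ∥ CA]
2. A_y = -5  [CB ∥ AD ∩ BD ∥ CA]
   → A = (-9, -5)
3. F_x = -45/4  [F divides CA with CF:FA = 1/4:3/4]
4. F_y = -7/2  [F divides CA with CF:FA = 1/4:3/4]
   → F = (-45/4, -7/2)

A = (-9, -5)
F = (-45/4, -7/2)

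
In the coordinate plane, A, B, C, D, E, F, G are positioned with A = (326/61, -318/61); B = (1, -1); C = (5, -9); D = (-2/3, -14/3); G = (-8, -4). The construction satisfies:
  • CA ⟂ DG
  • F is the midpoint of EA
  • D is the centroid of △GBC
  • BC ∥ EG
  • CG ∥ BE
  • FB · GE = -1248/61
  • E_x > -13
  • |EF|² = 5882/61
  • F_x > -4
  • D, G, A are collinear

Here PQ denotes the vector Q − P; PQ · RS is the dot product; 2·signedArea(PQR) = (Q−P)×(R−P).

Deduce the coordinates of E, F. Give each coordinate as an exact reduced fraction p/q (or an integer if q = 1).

E = (-12, 4)
F = (-203/61, -37/61)

1. E_x = -12  [BC ∥ EG ∩ CG ∥ BE]
2. E_y = 4  [BC ∥ EG ∩ CG ∥ BE]
   → E = (-12, 4)
3. F_x = -203/61  [F is the midpoint of EA]
4. F_y = -37/61  [F is the midpoint of EA]
   → F = (-203/61, -37/61)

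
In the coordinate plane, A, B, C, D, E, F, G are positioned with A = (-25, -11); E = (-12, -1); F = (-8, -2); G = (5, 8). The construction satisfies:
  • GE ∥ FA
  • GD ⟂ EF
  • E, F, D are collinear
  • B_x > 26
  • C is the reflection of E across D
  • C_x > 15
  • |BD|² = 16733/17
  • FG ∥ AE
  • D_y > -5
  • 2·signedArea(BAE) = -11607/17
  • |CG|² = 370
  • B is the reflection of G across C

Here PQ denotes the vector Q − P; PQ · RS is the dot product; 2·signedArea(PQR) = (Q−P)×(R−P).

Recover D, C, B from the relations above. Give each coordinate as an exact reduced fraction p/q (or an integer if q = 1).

B = (451/17, -406/17)
C = (268/17, -135/17)
D = (32/17, -76/17)

1. D_x = 32/17  [E, F, D are collinear ∩ GD ⟂ EF]
2. D_y = -76/17  [E, F, D are collinear ∩ GD ⟂ EF]
   → D = (32/17, -76/17)
3. C_x = 268/17  [C is the reflection of E across D]
4. C_y = -135/17  [C is the reflection of E across D]
   → C = (268/17, -135/17)
5. B_x = 451/17  [B is the reflection of G across C]
6. B_y = -406/17  [B is the reflection of G across C]
   → B = (451/17, -406/17)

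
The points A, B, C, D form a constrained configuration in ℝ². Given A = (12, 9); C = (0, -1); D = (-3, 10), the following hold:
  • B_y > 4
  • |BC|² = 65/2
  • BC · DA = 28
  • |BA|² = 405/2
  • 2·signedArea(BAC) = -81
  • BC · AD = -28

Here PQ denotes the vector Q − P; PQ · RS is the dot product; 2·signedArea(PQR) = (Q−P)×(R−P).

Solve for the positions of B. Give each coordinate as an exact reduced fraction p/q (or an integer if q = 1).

1. B_x = -3/2  [2·signedArea(BAC) = -81 ∩ BC · DA = 28]
2. B_y = 9/2  [2·signedArea(BAC) = -81 ∩ BC · DA = 28]
   → B = (-3/2, 9/2)

B = (-3/2, 9/2)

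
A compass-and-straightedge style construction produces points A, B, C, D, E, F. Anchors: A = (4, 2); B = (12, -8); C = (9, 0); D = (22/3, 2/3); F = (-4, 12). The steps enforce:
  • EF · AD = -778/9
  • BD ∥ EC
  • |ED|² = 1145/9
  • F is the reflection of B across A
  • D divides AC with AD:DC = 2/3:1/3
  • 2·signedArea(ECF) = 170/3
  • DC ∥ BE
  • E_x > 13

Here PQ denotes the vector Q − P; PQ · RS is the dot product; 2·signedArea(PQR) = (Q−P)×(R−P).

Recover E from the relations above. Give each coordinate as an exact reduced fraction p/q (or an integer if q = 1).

1. E_x = 41/3  [BD ∥ EC ∩ DC ∥ BE]
2. E_y = -26/3  [BD ∥ EC ∩ DC ∥ BE]
   → E = (41/3, -26/3)

E = (41/3, -26/3)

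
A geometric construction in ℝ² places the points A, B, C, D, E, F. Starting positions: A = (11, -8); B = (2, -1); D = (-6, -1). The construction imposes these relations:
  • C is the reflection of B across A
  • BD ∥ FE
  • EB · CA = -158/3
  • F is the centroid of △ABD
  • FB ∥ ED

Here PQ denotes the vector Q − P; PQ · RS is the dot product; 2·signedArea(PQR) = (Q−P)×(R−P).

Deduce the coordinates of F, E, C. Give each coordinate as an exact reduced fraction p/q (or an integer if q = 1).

1. F_x = 7/3  [F is the centroid of △ABD]
2. F_y = -10/3  [F is the centroid of △ABD]
   → F = (7/3, -10/3)
3. E_x = -17/3  [FB ∥ ED ∩ BD ∥ FE]
4. E_y = -10/3  [FB ∥ ED ∩ BD ∥ FE]
   → E = (-17/3, -10/3)
5. C_x = 20  [C is the reflection of B across A]
6. C_y = -15  [C is the reflection of B across A]
   → C = (20, -15)

C = (20, -15)
E = (-17/3, -10/3)
F = (7/3, -10/3)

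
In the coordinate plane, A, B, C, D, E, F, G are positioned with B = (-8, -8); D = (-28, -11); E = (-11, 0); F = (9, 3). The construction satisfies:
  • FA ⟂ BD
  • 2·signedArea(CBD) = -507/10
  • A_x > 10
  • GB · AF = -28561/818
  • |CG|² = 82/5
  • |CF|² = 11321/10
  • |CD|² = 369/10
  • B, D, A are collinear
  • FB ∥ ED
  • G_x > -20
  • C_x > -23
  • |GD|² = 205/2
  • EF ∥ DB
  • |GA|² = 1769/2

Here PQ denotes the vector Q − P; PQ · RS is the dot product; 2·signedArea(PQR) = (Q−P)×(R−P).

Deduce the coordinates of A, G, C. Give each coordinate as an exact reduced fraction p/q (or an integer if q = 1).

A = (4188/409, -2153/409)
C = (-229/10, -77/10)
G = (-39/2, -11/2)

1. A_x = 4188/409  [B, D, A are collinear ∩ FA ⟂ BD]
2. A_y = -2153/409  [B, D, A are collinear ∩ FA ⟂ BD]
   → A = (4188/409, -2153/409)
3. G_x = -39/2  [line 507/409·x + -3380/409·y + -17407/818 = 0 ∩ |GD|² = 205/2]
4. G_y = -11/2  [line 507/409·x + -3380/409·y + -17407/818 = 0 ∩ |GD|² = 205/2]
   → G = (-39/2, -11/2)
5. C_x = -229/10  [line 3·x + -20·y + -853/10 = 0 ∩ |CD|² = 369/10]
6. C_y = -77/10  [line 3·x + -20·y + -853/10 = 0 ∩ |CD|² = 369/10]
   → C = (-229/10, -77/10)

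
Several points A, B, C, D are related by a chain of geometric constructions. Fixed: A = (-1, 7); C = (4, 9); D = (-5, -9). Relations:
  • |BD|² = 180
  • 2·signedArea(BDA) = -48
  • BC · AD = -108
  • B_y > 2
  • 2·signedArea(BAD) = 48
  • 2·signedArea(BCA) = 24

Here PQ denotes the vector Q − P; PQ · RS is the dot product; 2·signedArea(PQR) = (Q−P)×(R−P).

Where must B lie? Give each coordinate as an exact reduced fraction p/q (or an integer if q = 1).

B = (1, 3)

1. B_x = 1  [2·signedArea(BAD) = 48 ∩ BC · AD = -108]
2. B_y = 3  [2·signedArea(BAD) = 48 ∩ BC · AD = -108]
   → B = (1, 3)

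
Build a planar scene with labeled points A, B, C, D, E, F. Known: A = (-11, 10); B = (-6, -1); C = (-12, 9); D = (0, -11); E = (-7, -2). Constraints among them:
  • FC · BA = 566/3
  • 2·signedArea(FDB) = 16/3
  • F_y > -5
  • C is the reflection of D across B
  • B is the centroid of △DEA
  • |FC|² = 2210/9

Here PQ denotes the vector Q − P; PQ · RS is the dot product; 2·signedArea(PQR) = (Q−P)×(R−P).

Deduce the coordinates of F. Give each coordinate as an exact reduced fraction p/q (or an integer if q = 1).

1. F_x = -13/3  [2·signedArea(FDB) = 16/3 ∩ FC · BA = 566/3]
2. F_y = -14/3  [2·signedArea(FDB) = 16/3 ∩ FC · BA = 566/3]
   → F = (-13/3, -14/3)

F = (-13/3, -14/3)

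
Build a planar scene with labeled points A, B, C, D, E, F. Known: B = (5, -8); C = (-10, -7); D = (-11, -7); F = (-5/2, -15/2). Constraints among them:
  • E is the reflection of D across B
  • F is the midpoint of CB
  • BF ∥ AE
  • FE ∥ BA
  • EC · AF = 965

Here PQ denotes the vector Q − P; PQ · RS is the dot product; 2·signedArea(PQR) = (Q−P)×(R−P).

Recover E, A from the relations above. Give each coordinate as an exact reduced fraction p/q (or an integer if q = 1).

1. E_x = 21  [E is the reflection of D across B]
2. E_y = -9  [E is the reflection of D across B]
   → E = (21, -9)
3. A_x = 57/2  [BF ∥ AE ∩ FE ∥ BA]
4. A_y = -19/2  [BF ∥ AE ∩ FE ∥ BA]
   → A = (57/2, -19/2)

A = (57/2, -19/2)
E = (21, -9)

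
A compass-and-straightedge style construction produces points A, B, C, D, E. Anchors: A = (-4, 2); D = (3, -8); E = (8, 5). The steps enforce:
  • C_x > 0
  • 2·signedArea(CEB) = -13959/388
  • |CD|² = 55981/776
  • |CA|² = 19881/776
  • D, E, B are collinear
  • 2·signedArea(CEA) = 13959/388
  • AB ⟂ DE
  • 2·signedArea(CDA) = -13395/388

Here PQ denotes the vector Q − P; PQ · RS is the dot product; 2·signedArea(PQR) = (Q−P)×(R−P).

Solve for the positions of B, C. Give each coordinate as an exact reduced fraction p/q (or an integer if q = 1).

B = (1057/194, -317/194)
C = (281/388, 71/388)

1. B_x = 1057/194  [D, E, B are collinear ∩ AB ⟂ DE]
2. B_y = -317/194  [D, E, B are collinear ∩ AB ⟂ DE]
   → B = (1057/194, -317/194)
3. C_x = 281/388  [2·signedArea(CEA) = 13959/388 ∩ 2·signedArea(CDA) = -13395/388]
4. C_y = 71/388  [2·signedArea(CEA) = 13959/388 ∩ 2·signedArea(CDA) = -13395/388]
   → C = (281/388, 71/388)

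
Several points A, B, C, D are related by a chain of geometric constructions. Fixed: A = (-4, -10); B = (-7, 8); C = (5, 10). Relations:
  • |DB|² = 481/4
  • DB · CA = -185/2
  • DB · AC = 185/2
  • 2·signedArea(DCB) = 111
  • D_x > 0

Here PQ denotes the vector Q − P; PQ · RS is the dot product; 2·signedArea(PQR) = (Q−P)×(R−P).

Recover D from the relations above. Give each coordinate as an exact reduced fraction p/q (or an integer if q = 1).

1. D_x = 1/2  [DB · CA = -185/2 ∩ 2·signedArea(DCB) = 111]
2. D_y = 0  [DB · CA = -185/2 ∩ 2·signedArea(DCB) = 111]
   → D = (1/2, 0)

D = (1/2, 0)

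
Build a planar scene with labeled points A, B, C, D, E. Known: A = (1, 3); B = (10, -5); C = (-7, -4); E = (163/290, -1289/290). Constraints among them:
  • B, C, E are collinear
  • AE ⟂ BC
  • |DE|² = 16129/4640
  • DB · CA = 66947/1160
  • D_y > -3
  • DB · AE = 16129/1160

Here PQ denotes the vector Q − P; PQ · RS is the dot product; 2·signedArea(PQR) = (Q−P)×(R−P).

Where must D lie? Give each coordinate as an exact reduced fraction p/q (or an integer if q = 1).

1. D_x = 779/1160  [DB · CA = 66947/1160 ∩ DB · AE = 16129/1160]
2. D_y = -2997/1160  [DB · CA = 66947/1160 ∩ DB · AE = 16129/1160]
   → D = (779/1160, -2997/1160)

D = (779/1160, -2997/1160)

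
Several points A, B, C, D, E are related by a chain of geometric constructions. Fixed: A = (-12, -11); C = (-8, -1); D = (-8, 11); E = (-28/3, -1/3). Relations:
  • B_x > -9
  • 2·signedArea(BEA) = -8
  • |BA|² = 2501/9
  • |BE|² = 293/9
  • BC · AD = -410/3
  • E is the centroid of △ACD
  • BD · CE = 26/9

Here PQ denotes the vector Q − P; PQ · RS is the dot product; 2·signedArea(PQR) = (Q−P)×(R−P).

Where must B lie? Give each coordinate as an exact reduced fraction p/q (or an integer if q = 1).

B = (-26/3, 16/3)

1. B_x = -26/3  [BC · AD = -410/3 ∩ 2·signedArea(BEA) = -8]
2. B_y = 16/3  [BC · AD = -410/3 ∩ 2·signedArea(BEA) = -8]
   → B = (-26/3, 16/3)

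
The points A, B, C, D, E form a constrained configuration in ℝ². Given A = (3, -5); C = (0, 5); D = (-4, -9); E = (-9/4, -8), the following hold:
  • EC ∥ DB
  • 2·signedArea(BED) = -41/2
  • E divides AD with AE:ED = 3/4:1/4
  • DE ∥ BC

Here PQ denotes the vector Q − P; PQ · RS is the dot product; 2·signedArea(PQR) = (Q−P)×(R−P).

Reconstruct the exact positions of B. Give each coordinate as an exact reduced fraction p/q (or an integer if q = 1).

1. B_x = -7/4  [DE ∥ BC ∩ EC ∥ DB]
2. B_y = 4  [DE ∥ BC ∩ EC ∥ DB]
   → B = (-7/4, 4)

B = (-7/4, 4)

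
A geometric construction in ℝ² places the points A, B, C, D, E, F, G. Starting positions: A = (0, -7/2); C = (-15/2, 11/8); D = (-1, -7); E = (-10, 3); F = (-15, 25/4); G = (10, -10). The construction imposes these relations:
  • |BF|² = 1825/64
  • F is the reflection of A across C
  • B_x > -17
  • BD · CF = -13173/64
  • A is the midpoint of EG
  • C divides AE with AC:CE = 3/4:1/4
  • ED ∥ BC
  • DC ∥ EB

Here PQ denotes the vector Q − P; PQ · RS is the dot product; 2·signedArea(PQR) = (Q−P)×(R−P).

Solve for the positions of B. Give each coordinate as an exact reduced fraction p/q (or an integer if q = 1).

B = (-33/2, 91/8)

1. B_x = -33/2  [ED ∥ BC ∩ DC ∥ EB]
2. B_y = 91/8  [ED ∥ BC ∩ DC ∥ EB]
   → B = (-33/2, 91/8)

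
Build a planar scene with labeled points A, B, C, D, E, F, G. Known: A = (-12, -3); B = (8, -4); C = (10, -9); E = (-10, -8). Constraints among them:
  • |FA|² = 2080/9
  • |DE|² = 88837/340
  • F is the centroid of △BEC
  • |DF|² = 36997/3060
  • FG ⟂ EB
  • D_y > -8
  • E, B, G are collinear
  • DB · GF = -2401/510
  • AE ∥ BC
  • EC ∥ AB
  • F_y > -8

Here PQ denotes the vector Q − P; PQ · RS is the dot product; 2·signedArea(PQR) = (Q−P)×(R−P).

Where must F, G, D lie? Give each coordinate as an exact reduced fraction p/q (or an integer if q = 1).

D = (522/85, -1213/170)
F = (8/3, -7)
G = (194/85, -448/85)

1. F_x = 8/3  [F is the centroid of △BEC]
2. F_y = -7  [F is the centroid of △BEC]
   → F = (8/3, -7)
3. G_x = 194/85  [E, B, G are collinear ∩ FG ⟂ EB]
4. G_y = -448/85  [E, B, G are collinear ∩ FG ⟂ EB]
   → G = (194/85, -448/85)
5. D_x = 522/85  [line -98/255·x + 147/85·y + 147/10 = 0 ∩ |DF|² = 36997/3060]
6. D_y = -1213/170  [line -98/255·x + 147/85·y + 147/10 = 0 ∩ |DF|² = 36997/3060]
   → D = (522/85, -1213/170)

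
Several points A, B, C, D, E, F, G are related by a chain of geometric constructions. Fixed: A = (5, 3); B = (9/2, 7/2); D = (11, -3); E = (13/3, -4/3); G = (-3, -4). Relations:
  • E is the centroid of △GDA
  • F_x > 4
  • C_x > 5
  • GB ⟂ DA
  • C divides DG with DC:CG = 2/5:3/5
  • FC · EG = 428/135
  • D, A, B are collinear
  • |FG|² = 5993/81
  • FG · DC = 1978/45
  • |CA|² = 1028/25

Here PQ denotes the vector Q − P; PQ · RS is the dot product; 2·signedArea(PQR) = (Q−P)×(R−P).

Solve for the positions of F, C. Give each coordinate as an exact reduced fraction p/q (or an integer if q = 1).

1. C_x = 27/5  [C divides DG with DC:CG = 2/5:3/5]
2. C_y = -17/5  [C divides DG with DC:CG = 2/5:3/5]
   → C = (27/5, -17/5)
3. F_x = 41/9  [FC · EG = 428/135 ∩ FG · DC = 1978/45]
4. F_y = 1/9  [FC · EG = 428/135 ∩ FG · DC = 1978/45]
   → F = (41/9, 1/9)

C = (27/5, -17/5)
F = (41/9, 1/9)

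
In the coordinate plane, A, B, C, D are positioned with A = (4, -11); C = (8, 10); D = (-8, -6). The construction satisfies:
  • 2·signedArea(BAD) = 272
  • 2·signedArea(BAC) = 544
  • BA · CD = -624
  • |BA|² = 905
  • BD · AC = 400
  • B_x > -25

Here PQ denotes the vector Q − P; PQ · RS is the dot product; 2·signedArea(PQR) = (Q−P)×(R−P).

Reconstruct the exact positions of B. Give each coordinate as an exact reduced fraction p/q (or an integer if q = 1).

1. B_x = -24  [2·signedArea(BAD) = 272 ∩ 2·signedArea(BAC) = 544]
2. B_y = -22  [2·signedArea(BAD) = 272 ∩ 2·signedArea(BAC) = 544]
   → B = (-24, -22)

B = (-24, -22)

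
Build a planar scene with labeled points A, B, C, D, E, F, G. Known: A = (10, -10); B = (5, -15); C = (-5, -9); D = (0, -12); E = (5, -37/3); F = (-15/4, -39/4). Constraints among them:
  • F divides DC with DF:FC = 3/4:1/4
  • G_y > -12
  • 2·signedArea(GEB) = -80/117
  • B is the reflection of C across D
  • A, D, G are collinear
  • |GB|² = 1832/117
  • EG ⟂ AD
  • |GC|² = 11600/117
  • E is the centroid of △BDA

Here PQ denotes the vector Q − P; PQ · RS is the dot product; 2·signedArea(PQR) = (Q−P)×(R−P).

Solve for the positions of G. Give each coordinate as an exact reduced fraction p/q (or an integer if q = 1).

G = (185/39, -431/39)

1. G_x = 185/39  [A, D, G are collinear ∩ EG ⟂ AD]
2. G_y = -431/39  [A, D, G are collinear ∩ EG ⟂ AD]
   → G = (185/39, -431/39)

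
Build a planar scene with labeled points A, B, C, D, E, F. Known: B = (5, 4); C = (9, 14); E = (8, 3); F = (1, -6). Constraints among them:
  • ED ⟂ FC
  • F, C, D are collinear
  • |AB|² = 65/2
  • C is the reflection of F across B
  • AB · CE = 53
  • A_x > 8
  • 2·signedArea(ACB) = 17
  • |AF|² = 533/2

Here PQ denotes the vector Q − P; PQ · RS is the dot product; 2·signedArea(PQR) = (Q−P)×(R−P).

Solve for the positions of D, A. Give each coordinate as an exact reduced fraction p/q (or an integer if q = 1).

1. D_x = 147/29  [F, C, D are collinear ∩ ED ⟂ FC]
2. D_y = 121/29  [F, C, D are collinear ∩ ED ⟂ FC]
   → D = (147/29, 121/29)
3. A_x = 17/2  [2·signedArea(ACB) = 17 ∩ AB · CE = 53]
4. A_y = 17/2  [2·signedArea(ACB) = 17 ∩ AB · CE = 53]
   → A = (17/2, 17/2)

A = (17/2, 17/2)
D = (147/29, 121/29)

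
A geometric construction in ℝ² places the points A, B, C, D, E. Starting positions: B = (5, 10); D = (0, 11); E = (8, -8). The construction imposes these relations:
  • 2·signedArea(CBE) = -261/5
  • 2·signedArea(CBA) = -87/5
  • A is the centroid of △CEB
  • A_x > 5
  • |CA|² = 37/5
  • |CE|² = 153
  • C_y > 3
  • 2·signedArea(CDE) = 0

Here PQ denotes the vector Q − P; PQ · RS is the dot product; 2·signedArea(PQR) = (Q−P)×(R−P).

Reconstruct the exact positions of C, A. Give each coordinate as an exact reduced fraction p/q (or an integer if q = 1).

A = (27/5, 9/5)
C = (16/5, 17/5)

1. C_x = 16/5  [2·signedArea(CDE) = 0 ∩ 2·signedArea(CBE) = -261/5]
2. C_y = 17/5  [2·signedArea(CDE) = 0 ∩ 2·signedArea(CBE) = -261/5]
   → C = (16/5, 17/5)
3. A_x = 27/5  [A is the centroid of △CEB]
4. A_y = 9/5  [A is the centroid of △CEB]
   → A = (27/5, 9/5)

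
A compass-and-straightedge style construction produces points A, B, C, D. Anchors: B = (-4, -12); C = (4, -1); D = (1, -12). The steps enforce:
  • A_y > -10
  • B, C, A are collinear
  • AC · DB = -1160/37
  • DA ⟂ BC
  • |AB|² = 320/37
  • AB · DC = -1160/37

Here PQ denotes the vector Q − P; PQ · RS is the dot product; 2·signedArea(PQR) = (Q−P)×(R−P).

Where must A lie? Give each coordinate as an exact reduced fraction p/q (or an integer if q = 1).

A = (-84/37, -356/37)

1. A_x = -84/37  [B, C, A are collinear ∩ DA ⟂ BC]
2. A_y = -356/37  [B, C, A are collinear ∩ DA ⟂ BC]
   → A = (-84/37, -356/37)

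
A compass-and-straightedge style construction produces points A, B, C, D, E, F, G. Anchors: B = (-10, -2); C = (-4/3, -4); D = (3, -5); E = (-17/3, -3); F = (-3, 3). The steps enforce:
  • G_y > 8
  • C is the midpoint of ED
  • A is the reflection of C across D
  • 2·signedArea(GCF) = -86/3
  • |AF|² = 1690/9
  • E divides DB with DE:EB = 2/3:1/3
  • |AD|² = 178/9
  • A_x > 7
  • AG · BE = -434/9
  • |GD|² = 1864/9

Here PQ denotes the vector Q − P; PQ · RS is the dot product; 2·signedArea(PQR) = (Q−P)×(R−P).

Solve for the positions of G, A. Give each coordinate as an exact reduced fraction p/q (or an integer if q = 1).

1. G_x = -1/3  [line -7·x + -5/3·y + 38/3 = 0 ∩ |GD|² = 1864/9]
2. G_y = 9  [line -7·x + -5/3·y + 38/3 = 0 ∩ |GD|² = 1864/9]
   → G = (-1/3, 9)
3. A_x = 22/3  [A is the reflection of C across D]
4. A_y = -6  [A is the reflection of C across D]
   → A = (22/3, -6)

A = (22/3, -6)
G = (-1/3, 9)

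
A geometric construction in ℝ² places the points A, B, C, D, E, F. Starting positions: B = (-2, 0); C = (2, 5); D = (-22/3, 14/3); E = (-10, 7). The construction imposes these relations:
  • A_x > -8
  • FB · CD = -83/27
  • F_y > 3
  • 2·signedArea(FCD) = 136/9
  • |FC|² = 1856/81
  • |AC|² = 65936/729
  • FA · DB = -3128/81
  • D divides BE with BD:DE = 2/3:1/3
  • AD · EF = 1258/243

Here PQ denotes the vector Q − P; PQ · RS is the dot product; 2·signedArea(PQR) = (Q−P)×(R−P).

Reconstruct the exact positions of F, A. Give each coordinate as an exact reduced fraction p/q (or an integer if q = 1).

1. F_x = -22/9  [2·signedArea(FCD) = 136/9 ∩ FB · CD = -83/27]
2. F_y = 29/9  [2·signedArea(FCD) = 136/9 ∩ FB · CD = -83/27]
   → F = (-22/9, 29/9)
3. A_x = -202/27  [FA · DB = -3128/81 ∩ AD · EF = 1258/243]
4. A_y = 155/27  [FA · DB = -3128/81 ∩ AD · EF = 1258/243]
   → A = (-202/27, 155/27)

A = (-202/27, 155/27)
F = (-22/9, 29/9)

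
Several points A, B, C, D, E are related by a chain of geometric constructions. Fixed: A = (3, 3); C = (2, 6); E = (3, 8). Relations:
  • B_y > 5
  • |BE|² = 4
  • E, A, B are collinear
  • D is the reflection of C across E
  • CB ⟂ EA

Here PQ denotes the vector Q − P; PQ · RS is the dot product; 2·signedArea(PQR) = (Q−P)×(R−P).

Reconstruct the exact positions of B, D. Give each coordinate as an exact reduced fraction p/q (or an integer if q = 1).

B = (3, 6)
D = (4, 10)

1. B_x = 3  [E, A, B are collinear ∩ CB ⟂ EA]
2. B_y = 6  [E, A, B are collinear ∩ CB ⟂ EA]
   → B = (3, 6)
3. D_x = 4  [D is the reflection of C across E]
4. D_y = 10  [D is the reflection of C across E]
   → D = (4, 10)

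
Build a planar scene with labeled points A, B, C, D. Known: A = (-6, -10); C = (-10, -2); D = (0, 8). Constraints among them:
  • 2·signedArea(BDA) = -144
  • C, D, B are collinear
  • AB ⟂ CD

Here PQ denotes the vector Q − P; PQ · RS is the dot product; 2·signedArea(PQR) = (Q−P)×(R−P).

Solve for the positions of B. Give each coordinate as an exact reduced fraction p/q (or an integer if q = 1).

B = (-12, -4)

1. B_x = -12  [C, D, B are collinear ∩ AB ⟂ CD]
2. B_y = -4  [C, D, B are collinear ∩ AB ⟂ CD]
   → B = (-12, -4)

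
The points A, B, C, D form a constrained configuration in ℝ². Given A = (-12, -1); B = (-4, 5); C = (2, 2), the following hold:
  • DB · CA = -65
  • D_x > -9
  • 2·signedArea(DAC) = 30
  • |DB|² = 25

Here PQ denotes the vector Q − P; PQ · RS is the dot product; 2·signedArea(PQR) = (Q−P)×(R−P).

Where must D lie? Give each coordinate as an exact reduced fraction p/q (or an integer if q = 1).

1. D_x = -8  [DB · CA = -65 ∩ 2·signedArea(DAC) = 30]
2. D_y = 2  [DB · CA = -65 ∩ 2·signedArea(DAC) = 30]
   → D = (-8, 2)

D = (-8, 2)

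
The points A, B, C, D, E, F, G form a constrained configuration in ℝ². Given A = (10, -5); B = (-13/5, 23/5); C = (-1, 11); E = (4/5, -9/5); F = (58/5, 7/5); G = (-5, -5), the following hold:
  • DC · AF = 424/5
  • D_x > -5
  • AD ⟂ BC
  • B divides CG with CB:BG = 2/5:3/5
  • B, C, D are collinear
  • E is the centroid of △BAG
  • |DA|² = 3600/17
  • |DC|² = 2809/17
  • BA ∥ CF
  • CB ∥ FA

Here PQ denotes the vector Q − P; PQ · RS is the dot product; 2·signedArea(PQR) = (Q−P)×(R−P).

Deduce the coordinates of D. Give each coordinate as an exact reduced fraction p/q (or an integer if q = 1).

1. D_x = -70/17  [B, C, D are collinear ∩ AD ⟂ BC]
2. D_y = -25/17  [B, C, D are collinear ∩ AD ⟂ BC]
   → D = (-70/17, -25/17)

D = (-70/17, -25/17)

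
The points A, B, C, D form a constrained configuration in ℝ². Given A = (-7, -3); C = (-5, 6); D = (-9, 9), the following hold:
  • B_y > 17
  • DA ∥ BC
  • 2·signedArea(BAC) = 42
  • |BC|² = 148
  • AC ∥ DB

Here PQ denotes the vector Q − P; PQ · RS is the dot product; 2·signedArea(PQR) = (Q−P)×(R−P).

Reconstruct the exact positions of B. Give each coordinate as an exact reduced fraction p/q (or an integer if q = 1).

B = (-7, 18)

1. B_x = -7  [DA ∥ BC ∩ AC ∥ DB]
2. B_y = 18  [DA ∥ BC ∩ AC ∥ DB]
   → B = (-7, 18)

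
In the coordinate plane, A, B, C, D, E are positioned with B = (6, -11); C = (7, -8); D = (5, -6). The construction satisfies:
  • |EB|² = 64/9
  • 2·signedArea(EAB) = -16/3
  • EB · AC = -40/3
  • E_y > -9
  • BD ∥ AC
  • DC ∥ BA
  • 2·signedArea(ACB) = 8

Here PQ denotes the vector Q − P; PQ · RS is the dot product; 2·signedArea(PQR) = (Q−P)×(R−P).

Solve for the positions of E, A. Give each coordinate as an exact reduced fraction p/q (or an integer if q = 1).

1. A_x = 8  [BD ∥ AC ∩ DC ∥ BA]
2. A_y = -13  [BD ∥ AC ∩ DC ∥ BA]
   → A = (8, -13)
3. E_x = 6  [EB · AC = -40/3 ∩ 2·signedArea(EAB) = -16/3]
4. E_y = -25/3  [EB · AC = -40/3 ∩ 2·signedArea(EAB) = -16/3]
   → E = (6, -25/3)

A = (8, -13)
E = (6, -25/3)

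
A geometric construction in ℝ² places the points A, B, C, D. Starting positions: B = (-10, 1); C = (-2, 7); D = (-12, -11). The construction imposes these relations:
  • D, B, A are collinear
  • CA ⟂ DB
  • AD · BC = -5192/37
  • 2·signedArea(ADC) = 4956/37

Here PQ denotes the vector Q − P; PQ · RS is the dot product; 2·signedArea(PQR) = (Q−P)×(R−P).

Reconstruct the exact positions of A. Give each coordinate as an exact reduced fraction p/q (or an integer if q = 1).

A = (-326/37, 301/37)

1. A_x = -326/37  [D, B, A are collinear ∩ CA ⟂ DB]
2. A_y = 301/37  [D, B, A are collinear ∩ CA ⟂ DB]
   → A = (-326/37, 301/37)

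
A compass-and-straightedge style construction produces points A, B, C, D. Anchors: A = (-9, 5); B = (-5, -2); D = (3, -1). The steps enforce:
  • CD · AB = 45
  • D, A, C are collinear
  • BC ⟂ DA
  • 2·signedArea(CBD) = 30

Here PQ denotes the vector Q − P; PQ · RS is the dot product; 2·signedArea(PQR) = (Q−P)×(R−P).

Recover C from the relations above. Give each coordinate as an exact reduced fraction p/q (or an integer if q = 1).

1. C_x = -3  [D, A, C are collinear ∩ BC ⟂ DA]
2. C_y = 2  [D, A, C are collinear ∩ BC ⟂ DA]
   → C = (-3, 2)

C = (-3, 2)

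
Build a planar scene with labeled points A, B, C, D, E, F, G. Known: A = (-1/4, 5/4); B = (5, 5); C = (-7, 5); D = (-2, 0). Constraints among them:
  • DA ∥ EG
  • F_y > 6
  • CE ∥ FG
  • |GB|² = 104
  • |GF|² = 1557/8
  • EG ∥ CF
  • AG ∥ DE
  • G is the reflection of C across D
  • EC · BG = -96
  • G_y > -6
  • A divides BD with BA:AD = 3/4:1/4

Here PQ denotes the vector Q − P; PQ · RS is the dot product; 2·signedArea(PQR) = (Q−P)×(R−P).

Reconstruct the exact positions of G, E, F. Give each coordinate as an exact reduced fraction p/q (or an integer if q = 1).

E = (5/4, -25/4)
F = (-21/4, 25/4)
G = (3, -5)

1. G_x = 3  [G is the reflection of C across D]
2. G_y = -5  [G is the reflection of C across D]
   → G = (3, -5)
3. E_x = 5/4  [DA ∥ EG ∩ AG ∥ DE]
4. E_y = -25/4  [DA ∥ EG ∩ AG ∥ DE]
   → E = (5/4, -25/4)
5. F_x = -21/4  [CE ∥ FG ∩ EG ∥ CF]
6. F_y = 25/4  [CE ∥ FG ∩ EG ∥ CF]
   → F = (-21/4, 25/4)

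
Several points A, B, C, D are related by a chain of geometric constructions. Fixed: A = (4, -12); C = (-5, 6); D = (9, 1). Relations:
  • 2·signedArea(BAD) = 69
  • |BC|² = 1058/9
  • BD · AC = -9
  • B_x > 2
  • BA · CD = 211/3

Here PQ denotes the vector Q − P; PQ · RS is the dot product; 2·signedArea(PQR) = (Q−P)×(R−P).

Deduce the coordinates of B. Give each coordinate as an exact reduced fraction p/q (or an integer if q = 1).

1. B_x = 8/3  [2·signedArea(BAD) = 69 ∩ BD · AC = -9]
2. B_y = -5/3  [2·signedArea(BAD) = 69 ∩ BD · AC = -9]
   → B = (8/3, -5/3)

B = (8/3, -5/3)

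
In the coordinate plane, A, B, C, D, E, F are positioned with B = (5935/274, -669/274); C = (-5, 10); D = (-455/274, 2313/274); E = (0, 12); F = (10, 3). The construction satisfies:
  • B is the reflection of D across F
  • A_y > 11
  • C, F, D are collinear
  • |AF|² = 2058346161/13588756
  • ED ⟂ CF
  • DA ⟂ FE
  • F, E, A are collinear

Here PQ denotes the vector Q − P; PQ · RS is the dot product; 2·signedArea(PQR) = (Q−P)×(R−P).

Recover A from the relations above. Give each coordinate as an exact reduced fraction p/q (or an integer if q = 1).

1. A_x = 21125/24797  [F, E, A are collinear ∩ DA ⟂ FE]
2. A_y = 557103/49594  [F, E, A are collinear ∩ DA ⟂ FE]
   → A = (21125/24797, 557103/49594)

A = (21125/24797, 557103/49594)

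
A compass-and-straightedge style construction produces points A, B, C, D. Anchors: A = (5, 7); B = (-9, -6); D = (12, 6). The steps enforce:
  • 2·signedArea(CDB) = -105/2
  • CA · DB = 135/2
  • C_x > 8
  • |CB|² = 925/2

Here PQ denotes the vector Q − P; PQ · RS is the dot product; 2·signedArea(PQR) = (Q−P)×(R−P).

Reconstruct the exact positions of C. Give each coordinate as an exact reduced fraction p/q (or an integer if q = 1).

1. C_x = 17/2  [2·signedArea(CDB) = -105/2 ∩ CA · DB = 135/2]
2. C_y = 13/2  [2·signedArea(CDB) = -105/2 ∩ CA · DB = 135/2]
   → C = (17/2, 13/2)

C = (17/2, 13/2)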